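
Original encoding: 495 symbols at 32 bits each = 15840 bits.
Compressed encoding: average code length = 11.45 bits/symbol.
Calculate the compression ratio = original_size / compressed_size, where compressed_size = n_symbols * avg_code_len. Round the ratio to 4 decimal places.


original_size = n_symbols * orig_bits = 495 * 32 = 15840 bits
compressed_size = n_symbols * avg_code_len = 495 * 11.45 = 5667.75 bits
ratio = original_size / compressed_size = 15840 / 5667.75 = 2.7948

Compression ratio = 2.7948


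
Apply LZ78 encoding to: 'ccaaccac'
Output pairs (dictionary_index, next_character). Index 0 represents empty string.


LZ78 encoding steps:
Dictionary: {0: ''}
Step 1: w='' (idx 0), next='c' -> output (0, 'c'), add 'c' as idx 1
Step 2: w='c' (idx 1), next='a' -> output (1, 'a'), add 'ca' as idx 2
Step 3: w='' (idx 0), next='a' -> output (0, 'a'), add 'a' as idx 3
Step 4: w='c' (idx 1), next='c' -> output (1, 'c'), add 'cc' as idx 4
Step 5: w='a' (idx 3), next='c' -> output (3, 'c'), add 'ac' as idx 5


Encoded: [(0, 'c'), (1, 'a'), (0, 'a'), (1, 'c'), (3, 'c')]


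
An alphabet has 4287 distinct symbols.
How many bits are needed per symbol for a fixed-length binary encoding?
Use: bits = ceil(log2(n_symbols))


log2(4287) = 12.0658
Bracket: 2^12 = 4096 < 4287 <= 2^13 = 8192
So ceil(log2(4287)) = 13

bits = ceil(log2(4287)) = ceil(12.0658) = 13 bits


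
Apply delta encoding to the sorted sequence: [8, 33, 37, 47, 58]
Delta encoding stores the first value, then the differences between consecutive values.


First value: 8
Deltas:
  33 - 8 = 25
  37 - 33 = 4
  47 - 37 = 10
  58 - 47 = 11


Delta encoded: [8, 25, 4, 10, 11]


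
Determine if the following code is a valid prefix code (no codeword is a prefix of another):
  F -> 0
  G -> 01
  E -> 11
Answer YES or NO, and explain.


Checking each pair (does one codeword prefix another?):
  F='0' vs G='01': prefix -- VIOLATION

NO -- this is NOT a valid prefix code. F (0) is a prefix of G (01).


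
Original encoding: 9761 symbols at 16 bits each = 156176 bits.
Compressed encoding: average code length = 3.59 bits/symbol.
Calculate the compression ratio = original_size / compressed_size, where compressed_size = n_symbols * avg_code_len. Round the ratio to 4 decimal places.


original_size = n_symbols * orig_bits = 9761 * 16 = 156176 bits
compressed_size = n_symbols * avg_code_len = 9761 * 3.59 = 35041.99 bits
ratio = original_size / compressed_size = 156176 / 35041.99 = 4.4568

Compression ratio = 4.4568


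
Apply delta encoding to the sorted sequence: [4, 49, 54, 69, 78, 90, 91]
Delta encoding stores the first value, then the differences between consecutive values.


First value: 4
Deltas:
  49 - 4 = 45
  54 - 49 = 5
  69 - 54 = 15
  78 - 69 = 9
  90 - 78 = 12
  91 - 90 = 1


Delta encoded: [4, 45, 5, 15, 9, 12, 1]


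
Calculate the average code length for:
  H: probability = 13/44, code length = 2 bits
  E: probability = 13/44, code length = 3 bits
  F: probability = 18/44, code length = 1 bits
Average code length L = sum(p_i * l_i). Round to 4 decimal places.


Weighted contributions p_i * l_i:
  H: (13/44) * 2 = 26/44
  E: (13/44) * 3 = 39/44
  F: (18/44) * 1 = 18/44
Sum = (26 + 39 + 18)/44 = 83/44

L = 83/44 = 1.8864 bits/symbol


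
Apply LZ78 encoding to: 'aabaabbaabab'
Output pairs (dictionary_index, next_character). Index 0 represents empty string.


LZ78 encoding steps:
Dictionary: {0: ''}
Step 1: w='' (idx 0), next='a' -> output (0, 'a'), add 'a' as idx 1
Step 2: w='a' (idx 1), next='b' -> output (1, 'b'), add 'ab' as idx 2
Step 3: w='a' (idx 1), next='a' -> output (1, 'a'), add 'aa' as idx 3
Step 4: w='' (idx 0), next='b' -> output (0, 'b'), add 'b' as idx 4
Step 5: w='b' (idx 4), next='a' -> output (4, 'a'), add 'ba' as idx 5
Step 6: w='ab' (idx 2), next='a' -> output (2, 'a'), add 'aba' as idx 6
Step 7: w='b' (idx 4), end of input -> output (4, '')


Encoded: [(0, 'a'), (1, 'b'), (1, 'a'), (0, 'b'), (4, 'a'), (2, 'a'), (4, '')]


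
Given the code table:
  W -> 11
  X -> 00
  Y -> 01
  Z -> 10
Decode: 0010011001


Decoding:
00 -> X
10 -> Z
01 -> Y
10 -> Z
01 -> Y


Result: XZYZY


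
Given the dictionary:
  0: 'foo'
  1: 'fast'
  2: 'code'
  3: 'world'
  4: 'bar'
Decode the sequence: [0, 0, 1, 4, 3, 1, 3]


Look up each index in the dictionary:
  0 -> 'foo'
  0 -> 'foo'
  1 -> 'fast'
  4 -> 'bar'
  3 -> 'world'
  1 -> 'fast'
  3 -> 'world'

Decoded: "foo foo fast bar world fast world"


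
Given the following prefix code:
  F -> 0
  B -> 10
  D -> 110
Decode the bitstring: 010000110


Decoding step by step:
Bits 0 -> F
Bits 10 -> B
Bits 0 -> F
Bits 0 -> F
Bits 0 -> F
Bits 110 -> D


Decoded message: FBFFFD


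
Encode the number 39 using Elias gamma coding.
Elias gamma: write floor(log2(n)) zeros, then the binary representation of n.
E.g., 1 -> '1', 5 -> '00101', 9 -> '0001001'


num_bits = floor(log2(39)) + 1 = 6
leading_zeros = num_bits - 1 = 5
binary(39) = 100111

Elias gamma(39) = '00000' + '100111' = 00000100111 (11 bits)


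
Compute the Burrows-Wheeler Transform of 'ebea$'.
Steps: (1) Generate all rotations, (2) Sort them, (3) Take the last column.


Rotations (sorted):
  0: $ebea -> last char: a
  1: a$ebe -> last char: e
  2: bea$e -> last char: e
  3: ea$eb -> last char: b
  4: ebea$ -> last char: $


BWT = aeeb$


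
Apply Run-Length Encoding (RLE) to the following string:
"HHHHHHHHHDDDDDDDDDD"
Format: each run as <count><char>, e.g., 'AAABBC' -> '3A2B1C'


Scanning runs left to right:
  i=0: run of 'H' x 9 -> '9H'
  i=9: run of 'D' x 10 -> '10D'

RLE = 9H10D


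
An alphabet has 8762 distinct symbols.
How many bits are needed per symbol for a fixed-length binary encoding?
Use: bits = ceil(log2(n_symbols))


log2(8762) = 13.097
Bracket: 2^13 = 8192 < 8762 <= 2^14 = 16384
So ceil(log2(8762)) = 14

bits = ceil(log2(8762)) = ceil(13.097) = 14 bits


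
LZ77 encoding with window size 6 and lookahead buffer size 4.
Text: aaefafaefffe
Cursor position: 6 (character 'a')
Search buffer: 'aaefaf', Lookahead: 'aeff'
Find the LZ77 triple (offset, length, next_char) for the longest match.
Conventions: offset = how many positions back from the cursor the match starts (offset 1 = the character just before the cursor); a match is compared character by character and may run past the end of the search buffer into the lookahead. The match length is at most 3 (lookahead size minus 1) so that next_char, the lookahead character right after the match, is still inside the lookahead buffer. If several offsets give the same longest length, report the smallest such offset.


Try each offset into the search buffer:
  offset=1 (pos 5, char 'f'): match length 0
  offset=2 (pos 4, char 'a'): match length 1
  offset=3 (pos 3, char 'f'): match length 0
  offset=4 (pos 2, char 'e'): match length 0
  offset=5 (pos 1, char 'a'): match length 3
  offset=6 (pos 0, char 'a'): match length 1
Longest match has length 3 at offset 5.
next_char = character at position 6 + 3 = 9 -> 'f'

Best match: offset=5, length=3 (matching 'aef' starting at position 1)
LZ77 triple: (5, 3, 'f')


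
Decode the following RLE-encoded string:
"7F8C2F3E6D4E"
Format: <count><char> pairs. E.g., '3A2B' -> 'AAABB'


Expanding each <count><char> pair:
  7F -> 'FFFFFFF'
  8C -> 'CCCCCCCC'
  2F -> 'FF'
  3E -> 'EEE'
  6D -> 'DDDDDD'
  4E -> 'EEEE'

Decoded = FFFFFFFCCCCCCCCFFEEEDDDDDDEEEE


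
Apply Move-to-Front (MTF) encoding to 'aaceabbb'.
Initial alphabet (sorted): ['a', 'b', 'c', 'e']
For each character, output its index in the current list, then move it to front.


MTF encoding:
'a': index 0 in ['a', 'b', 'c', 'e'] -> ['a', 'b', 'c', 'e']
'a': index 0 in ['a', 'b', 'c', 'e'] -> ['a', 'b', 'c', 'e']
'c': index 2 in ['a', 'b', 'c', 'e'] -> ['c', 'a', 'b', 'e']
'e': index 3 in ['c', 'a', 'b', 'e'] -> ['e', 'c', 'a', 'b']
'a': index 2 in ['e', 'c', 'a', 'b'] -> ['a', 'e', 'c', 'b']
'b': index 3 in ['a', 'e', 'c', 'b'] -> ['b', 'a', 'e', 'c']
'b': index 0 in ['b', 'a', 'e', 'c'] -> ['b', 'a', 'e', 'c']
'b': index 0 in ['b', 'a', 'e', 'c'] -> ['b', 'a', 'e', 'c']


Output: [0, 0, 2, 3, 2, 3, 0, 0]


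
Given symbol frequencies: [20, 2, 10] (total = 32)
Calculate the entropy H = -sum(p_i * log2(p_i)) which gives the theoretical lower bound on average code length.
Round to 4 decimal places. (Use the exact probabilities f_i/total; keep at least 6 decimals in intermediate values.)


Per-symbol terms -p_i * log2(p_i) with p_i = f_i/32:
  p = 20/32 = 0.625000: log2(p) = -0.678072, -p*log2(p) = 0.423795
  p = 2/32 = 0.062500: log2(p) = -4.000000, -p*log2(p) = 0.250000
  p = 10/32 = 0.312500: log2(p) = -1.678072, -p*log2(p) = 0.524397
H = 0.423795 + 0.250000 + 0.524397 = 1.198192

H = 1.1982 bits/symbol


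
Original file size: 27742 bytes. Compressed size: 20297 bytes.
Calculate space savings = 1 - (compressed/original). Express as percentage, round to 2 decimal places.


ratio = compressed/original = 20297/27742 = 0.731634
savings = 1 - ratio = 1 - 0.731634 = 0.268366
as a percentage: 0.268366 * 100 = 26.84%

Space savings = 1 - 20297/27742 = 26.84%


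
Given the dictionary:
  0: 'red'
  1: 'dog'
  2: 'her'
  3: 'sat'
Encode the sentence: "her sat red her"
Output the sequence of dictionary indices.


Look up each word in the dictionary:
  'her' -> 2
  'sat' -> 3
  'red' -> 0
  'her' -> 2

Encoded: [2, 3, 0, 2]


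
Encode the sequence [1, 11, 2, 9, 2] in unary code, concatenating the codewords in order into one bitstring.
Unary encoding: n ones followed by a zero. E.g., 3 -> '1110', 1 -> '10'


Encode each number as n ones followed by a terminating 0:
  1 -> 10 (2 bits)
  11 -> 111111111110 (12 bits)
  2 -> 110 (3 bits)
  9 -> 1111111110 (10 bits)
  2 -> 110 (3 bits)
Total length = 2 + 12 + 3 + 10 + 3 = 30 bits.

Unary([1, 11, 2, 9, 2]) = 101111111111101101111111110110 (30 bits)


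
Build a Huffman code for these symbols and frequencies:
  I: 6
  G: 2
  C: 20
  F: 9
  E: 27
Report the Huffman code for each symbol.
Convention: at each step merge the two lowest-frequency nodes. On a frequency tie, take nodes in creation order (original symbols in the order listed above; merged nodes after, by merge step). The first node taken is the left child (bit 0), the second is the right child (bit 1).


Huffman tree construction:
Step 1: Merge G(2) + I(6) = 8
Step 2: Merge (G+I)(8) + F(9) = 17
Step 3: Merge ((G+I)+F)(17) + C(20) = 37
Step 4: Merge E(27) + (((G+I)+F)+C)(37) = 64
Read each symbol's code off the tree from the root (left child = 0, right child = 1).

Codes:
  I: 1001 (length 4)
  G: 1000 (length 4)
  C: 11 (length 2)
  F: 101 (length 3)
  E: 0 (length 1)
Average code length: 126/64 = 1.9688 bits/symbol


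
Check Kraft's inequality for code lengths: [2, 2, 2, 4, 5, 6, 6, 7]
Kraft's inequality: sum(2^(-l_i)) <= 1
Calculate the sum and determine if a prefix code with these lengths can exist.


Sum = 2^(-2) + 2^(-2) + 2^(-2) + 2^(-4) + 2^(-5) + 2^(-6) + 2^(-6) + 2^(-7)
    = 0.25 + 0.25 + 0.25 + 0.0625 + 0.03125 + 0.015625 + 0.015625 + 0.0078125
    = 113/128 = 0.8828125
Since 0.8828125 <= 1, Kraft's inequality IS satisfied.
A prefix code with these lengths CAN exist.

Kraft sum = 0.8828125. Satisfied.


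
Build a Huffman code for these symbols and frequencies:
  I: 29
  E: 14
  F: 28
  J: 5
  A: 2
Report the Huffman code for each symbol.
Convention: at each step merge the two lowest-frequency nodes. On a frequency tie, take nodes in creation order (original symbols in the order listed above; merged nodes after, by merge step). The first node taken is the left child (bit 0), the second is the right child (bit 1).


Huffman tree construction:
Step 1: Merge A(2) + J(5) = 7
Step 2: Merge (A+J)(7) + E(14) = 21
Step 3: Merge ((A+J)+E)(21) + F(28) = 49
Step 4: Merge I(29) + (((A+J)+E)+F)(49) = 78
Read each symbol's code off the tree from the root (left child = 0, right child = 1).

Codes:
  I: 0 (length 1)
  E: 101 (length 3)
  F: 11 (length 2)
  J: 1001 (length 4)
  A: 1000 (length 4)
Average code length: 155/78 = 1.9872 bits/symbol


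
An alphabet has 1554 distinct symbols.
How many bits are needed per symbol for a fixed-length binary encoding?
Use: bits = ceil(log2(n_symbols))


log2(1554) = 10.6018
Bracket: 2^10 = 1024 < 1554 <= 2^11 = 2048
So ceil(log2(1554)) = 11

bits = ceil(log2(1554)) = ceil(10.6018) = 11 bits


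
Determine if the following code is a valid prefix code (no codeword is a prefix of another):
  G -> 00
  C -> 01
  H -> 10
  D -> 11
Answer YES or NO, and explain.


Checking each pair (does one codeword prefix another?):
  G='00' vs C='01': no prefix
  G='00' vs H='10': no prefix
  G='00' vs D='11': no prefix
  C='01' vs G='00': no prefix
  C='01' vs H='10': no prefix
  C='01' vs D='11': no prefix
  H='10' vs G='00': no prefix
  H='10' vs C='01': no prefix
  H='10' vs D='11': no prefix
  D='11' vs G='00': no prefix
  D='11' vs C='01': no prefix
  D='11' vs H='10': no prefix
No violation found over all pairs.

YES -- this is a valid prefix code. No codeword is a prefix of any other codeword.


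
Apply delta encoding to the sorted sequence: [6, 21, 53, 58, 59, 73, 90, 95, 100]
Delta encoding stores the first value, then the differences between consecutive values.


First value: 6
Deltas:
  21 - 6 = 15
  53 - 21 = 32
  58 - 53 = 5
  59 - 58 = 1
  73 - 59 = 14
  90 - 73 = 17
  95 - 90 = 5
  100 - 95 = 5


Delta encoded: [6, 15, 32, 5, 1, 14, 17, 5, 5]


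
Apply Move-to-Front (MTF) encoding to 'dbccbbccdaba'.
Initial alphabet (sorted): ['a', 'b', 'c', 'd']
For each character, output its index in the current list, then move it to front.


MTF encoding:
'd': index 3 in ['a', 'b', 'c', 'd'] -> ['d', 'a', 'b', 'c']
'b': index 2 in ['d', 'a', 'b', 'c'] -> ['b', 'd', 'a', 'c']
'c': index 3 in ['b', 'd', 'a', 'c'] -> ['c', 'b', 'd', 'a']
'c': index 0 in ['c', 'b', 'd', 'a'] -> ['c', 'b', 'd', 'a']
'b': index 1 in ['c', 'b', 'd', 'a'] -> ['b', 'c', 'd', 'a']
'b': index 0 in ['b', 'c', 'd', 'a'] -> ['b', 'c', 'd', 'a']
'c': index 1 in ['b', 'c', 'd', 'a'] -> ['c', 'b', 'd', 'a']
'c': index 0 in ['c', 'b', 'd', 'a'] -> ['c', 'b', 'd', 'a']
'd': index 2 in ['c', 'b', 'd', 'a'] -> ['d', 'c', 'b', 'a']
'a': index 3 in ['d', 'c', 'b', 'a'] -> ['a', 'd', 'c', 'b']
'b': index 3 in ['a', 'd', 'c', 'b'] -> ['b', 'a', 'd', 'c']
'a': index 1 in ['b', 'a', 'd', 'c'] -> ['a', 'b', 'd', 'c']


Output: [3, 2, 3, 0, 1, 0, 1, 0, 2, 3, 3, 1]


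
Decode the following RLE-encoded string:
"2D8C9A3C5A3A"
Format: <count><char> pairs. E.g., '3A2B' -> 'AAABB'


Expanding each <count><char> pair:
  2D -> 'DD'
  8C -> 'CCCCCCCC'
  9A -> 'AAAAAAAAA'
  3C -> 'CCC'
  5A -> 'AAAAA'
  3A -> 'AAA'

Decoded = DDCCCCCCCCAAAAAAAAACCCAAAAAAAA


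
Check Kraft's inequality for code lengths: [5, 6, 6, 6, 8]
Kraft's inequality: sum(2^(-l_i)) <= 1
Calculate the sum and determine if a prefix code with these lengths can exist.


Sum = 2^(-5) + 2^(-6) + 2^(-6) + 2^(-6) + 2^(-8)
    = 0.03125 + 0.015625 + 0.015625 + 0.015625 + 0.00390625
    = 21/256 = 0.08203125
Since 0.08203125 <= 1, Kraft's inequality IS satisfied.
A prefix code with these lengths CAN exist.

Kraft sum = 0.08203125. Satisfied.


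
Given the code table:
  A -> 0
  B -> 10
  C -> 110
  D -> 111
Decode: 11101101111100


Decoding:
111 -> D
0 -> A
110 -> C
111 -> D
110 -> C
0 -> A


Result: DACDCA


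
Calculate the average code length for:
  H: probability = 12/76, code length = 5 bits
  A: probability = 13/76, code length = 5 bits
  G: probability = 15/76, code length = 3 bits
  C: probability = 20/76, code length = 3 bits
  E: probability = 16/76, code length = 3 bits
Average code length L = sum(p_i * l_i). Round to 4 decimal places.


Weighted contributions p_i * l_i:
  H: (12/76) * 5 = 60/76
  A: (13/76) * 5 = 65/76
  G: (15/76) * 3 = 45/76
  C: (20/76) * 3 = 60/76
  E: (16/76) * 3 = 48/76
Sum = (60 + 65 + 45 + 60 + 48)/76 = 278/76

L = 278/76 = 3.6579 bits/symbol


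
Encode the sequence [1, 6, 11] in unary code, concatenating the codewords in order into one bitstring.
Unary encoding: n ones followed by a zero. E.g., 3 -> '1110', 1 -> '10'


Encode each number as n ones followed by a terminating 0:
  1 -> 10 (2 bits)
  6 -> 1111110 (7 bits)
  11 -> 111111111110 (12 bits)
Total length = 2 + 7 + 12 = 21 bits.

Unary([1, 6, 11]) = 101111110111111111110 (21 bits)


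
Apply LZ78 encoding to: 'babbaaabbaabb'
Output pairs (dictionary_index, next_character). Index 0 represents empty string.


LZ78 encoding steps:
Dictionary: {0: ''}
Step 1: w='' (idx 0), next='b' -> output (0, 'b'), add 'b' as idx 1
Step 2: w='' (idx 0), next='a' -> output (0, 'a'), add 'a' as idx 2
Step 3: w='b' (idx 1), next='b' -> output (1, 'b'), add 'bb' as idx 3
Step 4: w='a' (idx 2), next='a' -> output (2, 'a'), add 'aa' as idx 4
Step 5: w='a' (idx 2), next='b' -> output (2, 'b'), add 'ab' as idx 5
Step 6: w='b' (idx 1), next='a' -> output (1, 'a'), add 'ba' as idx 6
Step 7: w='ab' (idx 5), next='b' -> output (5, 'b'), add 'abb' as idx 7


Encoded: [(0, 'b'), (0, 'a'), (1, 'b'), (2, 'a'), (2, 'b'), (1, 'a'), (5, 'b')]


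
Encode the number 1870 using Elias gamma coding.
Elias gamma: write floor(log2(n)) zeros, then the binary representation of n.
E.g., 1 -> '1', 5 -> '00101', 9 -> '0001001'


num_bits = floor(log2(1870)) + 1 = 11
leading_zeros = num_bits - 1 = 10
binary(1870) = 11101001110

Elias gamma(1870) = '0000000000' + '11101001110' = 000000000011101001110 (21 bits)


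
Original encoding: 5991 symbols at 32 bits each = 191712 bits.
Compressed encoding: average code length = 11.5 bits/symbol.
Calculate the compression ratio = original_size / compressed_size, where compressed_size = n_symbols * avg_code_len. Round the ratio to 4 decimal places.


original_size = n_symbols * orig_bits = 5991 * 32 = 191712 bits
compressed_size = n_symbols * avg_code_len = 5991 * 11.5 = 68896.5 bits
ratio = original_size / compressed_size = 191712 / 68896.5 = 2.7826

Compression ratio = 2.7826


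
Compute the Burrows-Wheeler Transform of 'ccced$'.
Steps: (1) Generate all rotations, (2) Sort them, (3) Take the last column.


Rotations (sorted):
  0: $ccced -> last char: d
  1: ccced$ -> last char: $
  2: cced$c -> last char: c
  3: ced$cc -> last char: c
  4: d$ccce -> last char: e
  5: ed$ccc -> last char: c


BWT = d$ccec


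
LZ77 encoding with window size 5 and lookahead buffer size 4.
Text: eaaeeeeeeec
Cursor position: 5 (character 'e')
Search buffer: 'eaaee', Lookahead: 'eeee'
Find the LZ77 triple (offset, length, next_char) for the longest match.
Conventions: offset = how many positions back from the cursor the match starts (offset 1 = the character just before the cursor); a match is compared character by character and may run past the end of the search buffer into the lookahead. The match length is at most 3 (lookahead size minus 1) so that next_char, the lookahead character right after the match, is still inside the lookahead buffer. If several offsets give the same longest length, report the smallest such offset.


Try each offset into the search buffer:
  offset=1 (pos 4, char 'e'): match length 3
  offset=2 (pos 3, char 'e'): match length 3
  offset=3 (pos 2, char 'a'): match length 0
  offset=4 (pos 1, char 'a'): match length 0
  offset=5 (pos 0, char 'e'): match length 1
Longest match has length 3, found at offsets 1, 2; take the smallest, offset 1.
next_char = character at position 5 + 3 = 8 -> 'e'

Best match: offset=1, length=3 (matching 'eee' starting at position 4)
LZ77 triple: (1, 3, 'e')


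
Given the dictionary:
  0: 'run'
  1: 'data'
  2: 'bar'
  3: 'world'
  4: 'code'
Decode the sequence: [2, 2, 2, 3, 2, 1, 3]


Look up each index in the dictionary:
  2 -> 'bar'
  2 -> 'bar'
  2 -> 'bar'
  3 -> 'world'
  2 -> 'bar'
  1 -> 'data'
  3 -> 'world'

Decoded: "bar bar bar world bar data world"


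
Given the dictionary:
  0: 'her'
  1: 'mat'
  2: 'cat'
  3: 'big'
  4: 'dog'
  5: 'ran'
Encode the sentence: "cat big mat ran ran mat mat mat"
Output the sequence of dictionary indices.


Look up each word in the dictionary:
  'cat' -> 2
  'big' -> 3
  'mat' -> 1
  'ran' -> 5
  'ran' -> 5
  'mat' -> 1
  'mat' -> 1
  'mat' -> 1

Encoded: [2, 3, 1, 5, 5, 1, 1, 1]


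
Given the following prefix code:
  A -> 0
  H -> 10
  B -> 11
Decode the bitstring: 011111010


Decoding step by step:
Bits 0 -> A
Bits 11 -> B
Bits 11 -> B
Bits 10 -> H
Bits 10 -> H


Decoded message: ABBHH


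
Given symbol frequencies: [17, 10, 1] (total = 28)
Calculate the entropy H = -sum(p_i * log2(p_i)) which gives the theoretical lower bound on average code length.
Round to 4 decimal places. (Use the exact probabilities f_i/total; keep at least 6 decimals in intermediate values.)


Per-symbol terms -p_i * log2(p_i) with p_i = f_i/28:
  p = 17/28 = 0.607143: log2(p) = -0.719892, -p*log2(p) = 0.437077
  p = 10/28 = 0.357143: log2(p) = -1.485427, -p*log2(p) = 0.530510
  p = 1/28 = 0.035714: log2(p) = -4.807355, -p*log2(p) = 0.171691
H = 0.437077 + 0.530510 + 0.171691 = 1.139278

H = 1.1393 bits/symbol


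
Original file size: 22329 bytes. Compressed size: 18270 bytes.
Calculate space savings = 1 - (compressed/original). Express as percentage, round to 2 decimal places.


ratio = compressed/original = 18270/22329 = 0.818218
savings = 1 - ratio = 1 - 0.818218 = 0.181782
as a percentage: 0.181782 * 100 = 18.18%

Space savings = 1 - 18270/22329 = 18.18%


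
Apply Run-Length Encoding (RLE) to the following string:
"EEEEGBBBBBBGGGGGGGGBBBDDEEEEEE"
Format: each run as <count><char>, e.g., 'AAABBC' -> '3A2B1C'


Scanning runs left to right:
  i=0: run of 'E' x 4 -> '4E'
  i=4: run of 'G' x 1 -> '1G'
  i=5: run of 'B' x 6 -> '6B'
  i=11: run of 'G' x 8 -> '8G'
  i=19: run of 'B' x 3 -> '3B'
  i=22: run of 'D' x 2 -> '2D'
  i=24: run of 'E' x 6 -> '6E'

RLE = 4E1G6B8G3B2D6E


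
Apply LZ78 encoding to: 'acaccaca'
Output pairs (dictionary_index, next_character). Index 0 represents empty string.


LZ78 encoding steps:
Dictionary: {0: ''}
Step 1: w='' (idx 0), next='a' -> output (0, 'a'), add 'a' as idx 1
Step 2: w='' (idx 0), next='c' -> output (0, 'c'), add 'c' as idx 2
Step 3: w='a' (idx 1), next='c' -> output (1, 'c'), add 'ac' as idx 3
Step 4: w='c' (idx 2), next='a' -> output (2, 'a'), add 'ca' as idx 4
Step 5: w='ca' (idx 4), end of input -> output (4, '')


Encoded: [(0, 'a'), (0, 'c'), (1, 'c'), (2, 'a'), (4, '')]


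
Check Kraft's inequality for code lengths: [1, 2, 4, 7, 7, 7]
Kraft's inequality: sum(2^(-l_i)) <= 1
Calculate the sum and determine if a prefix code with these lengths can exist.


Sum = 2^(-1) + 2^(-2) + 2^(-4) + 2^(-7) + 2^(-7) + 2^(-7)
    = 0.5 + 0.25 + 0.0625 + 0.0078125 + 0.0078125 + 0.0078125
    = 107/128 = 0.8359375
Since 0.8359375 <= 1, Kraft's inequality IS satisfied.
A prefix code with these lengths CAN exist.

Kraft sum = 0.8359375. Satisfied.


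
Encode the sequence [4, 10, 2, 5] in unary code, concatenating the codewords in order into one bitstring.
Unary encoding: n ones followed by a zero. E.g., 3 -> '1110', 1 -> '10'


Encode each number as n ones followed by a terminating 0:
  4 -> 11110 (5 bits)
  10 -> 11111111110 (11 bits)
  2 -> 110 (3 bits)
  5 -> 111110 (6 bits)
Total length = 5 + 11 + 3 + 6 = 25 bits.

Unary([4, 10, 2, 5]) = 1111011111111110110111110 (25 bits)


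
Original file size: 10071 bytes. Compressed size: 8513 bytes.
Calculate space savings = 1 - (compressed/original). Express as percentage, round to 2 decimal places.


ratio = compressed/original = 8513/10071 = 0.845298
savings = 1 - ratio = 1 - 0.845298 = 0.154702
as a percentage: 0.154702 * 100 = 15.47%

Space savings = 1 - 8513/10071 = 15.47%


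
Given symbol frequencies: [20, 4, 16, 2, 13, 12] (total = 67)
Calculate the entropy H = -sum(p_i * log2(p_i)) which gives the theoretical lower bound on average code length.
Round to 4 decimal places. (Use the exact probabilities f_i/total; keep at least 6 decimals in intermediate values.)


Per-symbol terms -p_i * log2(p_i) with p_i = f_i/67:
  p = 20/67 = 0.298507: log2(p) = -1.744161, -p*log2(p) = 0.520645
  p = 4/67 = 0.059701: log2(p) = -4.066089, -p*log2(p) = 0.242752
  p = 16/67 = 0.238806: log2(p) = -2.066089, -p*log2(p) = 0.493394
  p = 2/67 = 0.029851: log2(p) = -5.066089, -p*log2(p) = 0.151227
  p = 13/67 = 0.194030: log2(p) = -2.365649, -p*log2(p) = 0.459007
  p = 12/67 = 0.179104: log2(p) = -2.481127, -p*log2(p) = 0.444381
H = 0.520645 + 0.242752 + 0.493394 + 0.151227 + 0.459007 + 0.444381 = 2.311406

H = 2.3114 bits/symbol


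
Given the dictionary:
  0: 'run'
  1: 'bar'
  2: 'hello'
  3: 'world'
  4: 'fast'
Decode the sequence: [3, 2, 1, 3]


Look up each index in the dictionary:
  3 -> 'world'
  2 -> 'hello'
  1 -> 'bar'
  3 -> 'world'

Decoded: "world hello bar world"


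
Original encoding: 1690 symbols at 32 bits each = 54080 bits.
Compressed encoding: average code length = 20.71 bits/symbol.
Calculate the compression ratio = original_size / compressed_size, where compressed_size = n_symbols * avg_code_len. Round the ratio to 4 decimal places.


original_size = n_symbols * orig_bits = 1690 * 32 = 54080 bits
compressed_size = n_symbols * avg_code_len = 1690 * 20.71 = 34999.9 bits
ratio = original_size / compressed_size = 54080 / 34999.9 = 1.5451

Compression ratio = 1.5451


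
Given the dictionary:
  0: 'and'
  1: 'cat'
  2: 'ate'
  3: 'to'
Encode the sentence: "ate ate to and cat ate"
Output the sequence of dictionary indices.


Look up each word in the dictionary:
  'ate' -> 2
  'ate' -> 2
  'to' -> 3
  'and' -> 0
  'cat' -> 1
  'ate' -> 2

Encoded: [2, 2, 3, 0, 1, 2]


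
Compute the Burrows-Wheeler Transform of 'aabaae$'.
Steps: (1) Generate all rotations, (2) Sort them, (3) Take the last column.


Rotations (sorted):
  0: $aabaae -> last char: e
  1: aabaae$ -> last char: $
  2: aae$aab -> last char: b
  3: abaae$a -> last char: a
  4: ae$aaba -> last char: a
  5: baae$aa -> last char: a
  6: e$aabaa -> last char: a


BWT = e$baaaa


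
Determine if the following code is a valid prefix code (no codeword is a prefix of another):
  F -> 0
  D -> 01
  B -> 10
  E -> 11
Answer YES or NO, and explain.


Checking each pair (does one codeword prefix another?):
  F='0' vs D='01': prefix -- VIOLATION

NO -- this is NOT a valid prefix code. F (0) is a prefix of D (01).


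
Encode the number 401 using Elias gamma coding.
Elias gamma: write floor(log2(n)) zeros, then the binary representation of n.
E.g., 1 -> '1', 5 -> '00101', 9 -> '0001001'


num_bits = floor(log2(401)) + 1 = 9
leading_zeros = num_bits - 1 = 8
binary(401) = 110010001

Elias gamma(401) = '00000000' + '110010001' = 00000000110010001 (17 bits)


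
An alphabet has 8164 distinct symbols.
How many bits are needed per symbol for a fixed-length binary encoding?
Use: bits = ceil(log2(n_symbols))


log2(8164) = 12.9951
Bracket: 2^12 = 4096 < 8164 <= 2^13 = 8192
So ceil(log2(8164)) = 13

bits = ceil(log2(8164)) = ceil(12.9951) = 13 bits


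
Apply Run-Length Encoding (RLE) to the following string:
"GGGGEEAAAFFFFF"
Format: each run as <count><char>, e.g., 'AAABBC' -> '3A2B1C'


Scanning runs left to right:
  i=0: run of 'G' x 4 -> '4G'
  i=4: run of 'E' x 2 -> '2E'
  i=6: run of 'A' x 3 -> '3A'
  i=9: run of 'F' x 5 -> '5F'

RLE = 4G2E3A5F


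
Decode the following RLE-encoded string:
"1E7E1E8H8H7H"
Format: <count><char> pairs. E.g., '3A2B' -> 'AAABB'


Expanding each <count><char> pair:
  1E -> 'E'
  7E -> 'EEEEEEE'
  1E -> 'E'
  8H -> 'HHHHHHHH'
  8H -> 'HHHHHHHH'
  7H -> 'HHHHHHH'

Decoded = EEEEEEEEEHHHHHHHHHHHHHHHHHHHHHHH


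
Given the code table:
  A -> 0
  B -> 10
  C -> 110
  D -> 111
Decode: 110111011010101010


Decoding:
110 -> C
111 -> D
0 -> A
110 -> C
10 -> B
10 -> B
10 -> B
10 -> B


Result: CDACBBBB


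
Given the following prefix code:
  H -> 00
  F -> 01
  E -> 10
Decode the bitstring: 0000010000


Decoding step by step:
Bits 00 -> H
Bits 00 -> H
Bits 01 -> F
Bits 00 -> H
Bits 00 -> H


Decoded message: HHFHH


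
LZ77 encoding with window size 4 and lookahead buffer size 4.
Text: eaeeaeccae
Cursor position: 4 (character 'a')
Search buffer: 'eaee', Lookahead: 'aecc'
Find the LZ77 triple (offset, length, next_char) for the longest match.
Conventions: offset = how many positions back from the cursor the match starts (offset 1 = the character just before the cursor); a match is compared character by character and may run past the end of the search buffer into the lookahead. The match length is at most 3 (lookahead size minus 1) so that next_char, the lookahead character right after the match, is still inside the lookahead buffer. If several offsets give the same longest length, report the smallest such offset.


Try each offset into the search buffer:
  offset=1 (pos 3, char 'e'): match length 0
  offset=2 (pos 2, char 'e'): match length 0
  offset=3 (pos 1, char 'a'): match length 2
  offset=4 (pos 0, char 'e'): match length 0
Longest match has length 2 at offset 3.
next_char = character at position 4 + 2 = 6 -> 'c'

Best match: offset=3, length=2 (matching 'ae' starting at position 1)
LZ77 triple: (3, 2, 'c')


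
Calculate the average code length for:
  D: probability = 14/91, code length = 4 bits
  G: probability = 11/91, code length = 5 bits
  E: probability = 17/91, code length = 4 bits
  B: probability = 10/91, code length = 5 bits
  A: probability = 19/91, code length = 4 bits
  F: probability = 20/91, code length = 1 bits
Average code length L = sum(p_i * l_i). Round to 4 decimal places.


Weighted contributions p_i * l_i:
  D: (14/91) * 4 = 56/91
  G: (11/91) * 5 = 55/91
  E: (17/91) * 4 = 68/91
  B: (10/91) * 5 = 50/91
  A: (19/91) * 4 = 76/91
  F: (20/91) * 1 = 20/91
Sum = (56 + 55 + 68 + 50 + 76 + 20)/91 = 325/91

L = 325/91 = 3.5714 bits/symbol


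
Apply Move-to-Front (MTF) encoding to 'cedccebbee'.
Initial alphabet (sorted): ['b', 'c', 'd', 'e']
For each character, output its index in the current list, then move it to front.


MTF encoding:
'c': index 1 in ['b', 'c', 'd', 'e'] -> ['c', 'b', 'd', 'e']
'e': index 3 in ['c', 'b', 'd', 'e'] -> ['e', 'c', 'b', 'd']
'd': index 3 in ['e', 'c', 'b', 'd'] -> ['d', 'e', 'c', 'b']
'c': index 2 in ['d', 'e', 'c', 'b'] -> ['c', 'd', 'e', 'b']
'c': index 0 in ['c', 'd', 'e', 'b'] -> ['c', 'd', 'e', 'b']
'e': index 2 in ['c', 'd', 'e', 'b'] -> ['e', 'c', 'd', 'b']
'b': index 3 in ['e', 'c', 'd', 'b'] -> ['b', 'e', 'c', 'd']
'b': index 0 in ['b', 'e', 'c', 'd'] -> ['b', 'e', 'c', 'd']
'e': index 1 in ['b', 'e', 'c', 'd'] -> ['e', 'b', 'c', 'd']
'e': index 0 in ['e', 'b', 'c', 'd'] -> ['e', 'b', 'c', 'd']


Output: [1, 3, 3, 2, 0, 2, 3, 0, 1, 0]


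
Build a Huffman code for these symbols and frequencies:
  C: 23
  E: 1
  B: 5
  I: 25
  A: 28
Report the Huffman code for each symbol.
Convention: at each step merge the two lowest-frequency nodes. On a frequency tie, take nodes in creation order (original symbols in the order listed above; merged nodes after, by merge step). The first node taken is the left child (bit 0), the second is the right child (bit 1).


Huffman tree construction:
Step 1: Merge E(1) + B(5) = 6
Step 2: Merge (E+B)(6) + C(23) = 29
Step 3: Merge I(25) + A(28) = 53
Step 4: Merge ((E+B)+C)(29) + (I+A)(53) = 82
Read each symbol's code off the tree from the root (left child = 0, right child = 1).

Codes:
  C: 01 (length 2)
  E: 000 (length 3)
  B: 001 (length 3)
  I: 10 (length 2)
  A: 11 (length 2)
Average code length: 170/82 = 2.0732 bits/symbol


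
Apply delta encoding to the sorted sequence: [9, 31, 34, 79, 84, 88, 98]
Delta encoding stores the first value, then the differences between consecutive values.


First value: 9
Deltas:
  31 - 9 = 22
  34 - 31 = 3
  79 - 34 = 45
  84 - 79 = 5
  88 - 84 = 4
  98 - 88 = 10


Delta encoded: [9, 22, 3, 45, 5, 4, 10]


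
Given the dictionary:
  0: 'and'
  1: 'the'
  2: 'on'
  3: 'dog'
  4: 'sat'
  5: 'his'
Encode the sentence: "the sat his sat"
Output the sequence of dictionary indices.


Look up each word in the dictionary:
  'the' -> 1
  'sat' -> 4
  'his' -> 5
  'sat' -> 4

Encoded: [1, 4, 5, 4]


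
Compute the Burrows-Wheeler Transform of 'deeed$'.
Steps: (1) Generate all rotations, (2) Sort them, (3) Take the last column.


Rotations (sorted):
  0: $deeed -> last char: d
  1: d$deee -> last char: e
  2: deeed$ -> last char: $
  3: ed$dee -> last char: e
  4: eed$de -> last char: e
  5: eeed$d -> last char: d


BWT = de$eed


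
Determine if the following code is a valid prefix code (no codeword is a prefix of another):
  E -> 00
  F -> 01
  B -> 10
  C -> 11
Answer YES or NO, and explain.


Checking each pair (does one codeword prefix another?):
  E='00' vs F='01': no prefix
  E='00' vs B='10': no prefix
  E='00' vs C='11': no prefix
  F='01' vs E='00': no prefix
  F='01' vs B='10': no prefix
  F='01' vs C='11': no prefix
  B='10' vs E='00': no prefix
  B='10' vs F='01': no prefix
  B='10' vs C='11': no prefix
  C='11' vs E='00': no prefix
  C='11' vs F='01': no prefix
  C='11' vs B='10': no prefix
No violation found over all pairs.

YES -- this is a valid prefix code. No codeword is a prefix of any other codeword.


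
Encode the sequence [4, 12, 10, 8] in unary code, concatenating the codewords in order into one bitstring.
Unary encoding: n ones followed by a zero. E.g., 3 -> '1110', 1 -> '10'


Encode each number as n ones followed by a terminating 0:
  4 -> 11110 (5 bits)
  12 -> 1111111111110 (13 bits)
  10 -> 11111111110 (11 bits)
  8 -> 111111110 (9 bits)
Total length = 5 + 13 + 11 + 9 = 38 bits.

Unary([4, 12, 10, 8]) = 11110111111111111011111111110111111110 (38 bits)


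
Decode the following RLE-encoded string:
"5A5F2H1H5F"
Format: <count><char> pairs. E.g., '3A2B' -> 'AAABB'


Expanding each <count><char> pair:
  5A -> 'AAAAA'
  5F -> 'FFFFF'
  2H -> 'HH'
  1H -> 'H'
  5F -> 'FFFFF'

Decoded = AAAAAFFFFFHHHFFFFF


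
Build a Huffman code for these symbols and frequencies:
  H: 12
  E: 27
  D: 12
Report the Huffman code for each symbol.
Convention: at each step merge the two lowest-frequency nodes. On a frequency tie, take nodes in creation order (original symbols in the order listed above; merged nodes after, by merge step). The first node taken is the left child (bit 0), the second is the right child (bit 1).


Huffman tree construction:
Step 1: Merge H(12) + D(12) = 24
Step 2: Merge (H+D)(24) + E(27) = 51
Read each symbol's code off the tree from the root (left child = 0, right child = 1).

Codes:
  H: 00 (length 2)
  E: 1 (length 1)
  D: 01 (length 2)
Average code length: 75/51 = 1.4706 bits/symbol


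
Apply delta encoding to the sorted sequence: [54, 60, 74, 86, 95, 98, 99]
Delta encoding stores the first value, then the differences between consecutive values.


First value: 54
Deltas:
  60 - 54 = 6
  74 - 60 = 14
  86 - 74 = 12
  95 - 86 = 9
  98 - 95 = 3
  99 - 98 = 1


Delta encoded: [54, 6, 14, 12, 9, 3, 1]


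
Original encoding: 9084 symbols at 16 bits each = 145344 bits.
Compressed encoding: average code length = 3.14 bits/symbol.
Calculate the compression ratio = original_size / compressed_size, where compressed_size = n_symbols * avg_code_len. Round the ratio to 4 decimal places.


original_size = n_symbols * orig_bits = 9084 * 16 = 145344 bits
compressed_size = n_symbols * avg_code_len = 9084 * 3.14 = 28523.76 bits
ratio = original_size / compressed_size = 145344 / 28523.76 = 5.0955

Compression ratio = 5.0955


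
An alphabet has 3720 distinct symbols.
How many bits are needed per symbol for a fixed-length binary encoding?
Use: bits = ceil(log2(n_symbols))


log2(3720) = 11.8611
Bracket: 2^11 = 2048 < 3720 <= 2^12 = 4096
So ceil(log2(3720)) = 12

bits = ceil(log2(3720)) = ceil(11.8611) = 12 bits


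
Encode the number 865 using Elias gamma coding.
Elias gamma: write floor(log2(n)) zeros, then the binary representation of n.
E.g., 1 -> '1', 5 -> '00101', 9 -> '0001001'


num_bits = floor(log2(865)) + 1 = 10
leading_zeros = num_bits - 1 = 9
binary(865) = 1101100001

Elias gamma(865) = '000000000' + '1101100001' = 0000000001101100001 (19 bits)


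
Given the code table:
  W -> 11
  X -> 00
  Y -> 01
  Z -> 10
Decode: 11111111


Decoding:
11 -> W
11 -> W
11 -> W
11 -> W


Result: WWWW


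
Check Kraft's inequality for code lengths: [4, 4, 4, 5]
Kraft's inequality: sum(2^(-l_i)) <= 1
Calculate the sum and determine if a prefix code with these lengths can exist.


Sum = 2^(-4) + 2^(-4) + 2^(-4) + 2^(-5)
    = 0.0625 + 0.0625 + 0.0625 + 0.03125
    = 7/32 = 0.21875
Since 0.21875 <= 1, Kraft's inequality IS satisfied.
A prefix code with these lengths CAN exist.

Kraft sum = 0.21875. Satisfied.


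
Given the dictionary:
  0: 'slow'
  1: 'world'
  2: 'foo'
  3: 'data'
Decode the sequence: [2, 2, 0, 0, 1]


Look up each index in the dictionary:
  2 -> 'foo'
  2 -> 'foo'
  0 -> 'slow'
  0 -> 'slow'
  1 -> 'world'

Decoded: "foo foo slow slow world"


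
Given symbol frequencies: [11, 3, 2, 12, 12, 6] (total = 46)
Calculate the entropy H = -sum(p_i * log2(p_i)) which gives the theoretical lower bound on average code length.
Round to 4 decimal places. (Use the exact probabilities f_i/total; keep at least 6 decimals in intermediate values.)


Per-symbol terms -p_i * log2(p_i) with p_i = f_i/46:
  p = 11/46 = 0.239130: log2(p) = -2.064130, -p*log2(p) = 0.493596
  p = 3/46 = 0.065217: log2(p) = -3.938599, -p*log2(p) = 0.256865
  p = 2/46 = 0.043478: log2(p) = -4.523562, -p*log2(p) = 0.196677
  p = 12/46 = 0.260870: log2(p) = -1.938599, -p*log2(p) = 0.505722
  p = 12/46 = 0.260870: log2(p) = -1.938599, -p*log2(p) = 0.505722
  p = 6/46 = 0.130435: log2(p) = -2.938599, -p*log2(p) = 0.383296
H = 0.493596 + 0.256865 + 0.196677 + 0.505722 + 0.505722 + 0.383296 = 2.341878

H = 2.3419 bits/symbol


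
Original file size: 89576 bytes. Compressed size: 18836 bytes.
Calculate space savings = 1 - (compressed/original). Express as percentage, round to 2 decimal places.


ratio = compressed/original = 18836/89576 = 0.21028
savings = 1 - ratio = 1 - 0.21028 = 0.78972
as a percentage: 0.78972 * 100 = 78.97%

Space savings = 1 - 18836/89576 = 78.97%


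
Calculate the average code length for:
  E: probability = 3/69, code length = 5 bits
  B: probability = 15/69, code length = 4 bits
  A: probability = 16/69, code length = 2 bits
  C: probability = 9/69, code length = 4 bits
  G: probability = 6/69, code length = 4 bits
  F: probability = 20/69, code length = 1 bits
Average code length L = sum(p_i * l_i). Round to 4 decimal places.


Weighted contributions p_i * l_i:
  E: (3/69) * 5 = 15/69
  B: (15/69) * 4 = 60/69
  A: (16/69) * 2 = 32/69
  C: (9/69) * 4 = 36/69
  G: (6/69) * 4 = 24/69
  F: (20/69) * 1 = 20/69
Sum = (15 + 60 + 32 + 36 + 24 + 20)/69 = 187/69

L = 187/69 = 2.7101 bits/symbol


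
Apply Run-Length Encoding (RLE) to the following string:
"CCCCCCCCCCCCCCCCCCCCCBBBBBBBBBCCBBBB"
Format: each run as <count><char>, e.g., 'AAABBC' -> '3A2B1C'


Scanning runs left to right:
  i=0: run of 'C' x 21 -> '21C'
  i=21: run of 'B' x 9 -> '9B'
  i=30: run of 'C' x 2 -> '2C'
  i=32: run of 'B' x 4 -> '4B'

RLE = 21C9B2C4B


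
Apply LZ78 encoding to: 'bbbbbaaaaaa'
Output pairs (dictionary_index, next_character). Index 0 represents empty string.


LZ78 encoding steps:
Dictionary: {0: ''}
Step 1: w='' (idx 0), next='b' -> output (0, 'b'), add 'b' as idx 1
Step 2: w='b' (idx 1), next='b' -> output (1, 'b'), add 'bb' as idx 2
Step 3: w='bb' (idx 2), next='a' -> output (2, 'a'), add 'bba' as idx 3
Step 4: w='' (idx 0), next='a' -> output (0, 'a'), add 'a' as idx 4
Step 5: w='a' (idx 4), next='a' -> output (4, 'a'), add 'aa' as idx 5
Step 6: w='aa' (idx 5), end of input -> output (5, '')


Encoded: [(0, 'b'), (1, 'b'), (2, 'a'), (0, 'a'), (4, 'a'), (5, '')]


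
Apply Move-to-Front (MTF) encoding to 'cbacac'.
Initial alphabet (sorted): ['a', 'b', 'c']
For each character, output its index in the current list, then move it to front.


MTF encoding:
'c': index 2 in ['a', 'b', 'c'] -> ['c', 'a', 'b']
'b': index 2 in ['c', 'a', 'b'] -> ['b', 'c', 'a']
'a': index 2 in ['b', 'c', 'a'] -> ['a', 'b', 'c']
'c': index 2 in ['a', 'b', 'c'] -> ['c', 'a', 'b']
'a': index 1 in ['c', 'a', 'b'] -> ['a', 'c', 'b']
'c': index 1 in ['a', 'c', 'b'] -> ['c', 'a', 'b']


Output: [2, 2, 2, 2, 1, 1]
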